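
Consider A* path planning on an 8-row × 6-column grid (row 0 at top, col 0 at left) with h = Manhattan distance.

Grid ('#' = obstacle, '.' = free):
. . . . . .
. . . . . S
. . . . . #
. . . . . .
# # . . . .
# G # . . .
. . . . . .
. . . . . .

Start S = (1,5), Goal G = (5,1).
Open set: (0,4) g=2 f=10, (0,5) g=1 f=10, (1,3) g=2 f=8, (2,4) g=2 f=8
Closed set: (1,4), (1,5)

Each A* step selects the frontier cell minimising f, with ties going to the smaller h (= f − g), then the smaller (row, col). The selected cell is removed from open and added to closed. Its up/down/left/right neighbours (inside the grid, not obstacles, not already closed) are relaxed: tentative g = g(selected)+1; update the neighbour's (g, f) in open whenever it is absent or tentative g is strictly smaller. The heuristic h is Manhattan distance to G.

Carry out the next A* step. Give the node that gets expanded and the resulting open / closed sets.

step 1: expand (1,3) (f=8, h=6) → closed; open now [(0,3) g=3 f=10, (0,4) g=2 f=10, (0,5) g=1 f=10, (1,2) g=3 f=8, (2,3) g=3 f=8, (2,4) g=2 f=8]

expanded=(1,3); open=[(0,3) g=3 f=10, (0,4) g=2 f=10, (0,5) g=1 f=10, (1,2) g=3 f=8, (2,3) g=3 f=8, (2,4) g=2 f=8]; closed=[(1,3), (1,4), (1,5)]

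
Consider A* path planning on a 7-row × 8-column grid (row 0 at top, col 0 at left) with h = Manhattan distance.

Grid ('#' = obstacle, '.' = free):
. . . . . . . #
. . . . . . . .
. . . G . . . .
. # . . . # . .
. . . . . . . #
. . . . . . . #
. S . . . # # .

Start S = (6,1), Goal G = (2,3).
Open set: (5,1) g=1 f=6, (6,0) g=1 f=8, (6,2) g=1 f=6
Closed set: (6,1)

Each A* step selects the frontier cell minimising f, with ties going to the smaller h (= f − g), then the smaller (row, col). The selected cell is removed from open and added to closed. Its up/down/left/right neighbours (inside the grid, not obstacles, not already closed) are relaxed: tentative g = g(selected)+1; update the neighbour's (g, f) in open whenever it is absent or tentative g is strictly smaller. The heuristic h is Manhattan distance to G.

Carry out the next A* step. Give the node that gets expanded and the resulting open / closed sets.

expanded=(5,1); open=[(4,1) g=2 f=6, (5,0) g=2 f=8, (5,2) g=2 f=6, (6,0) g=1 f=8, (6,2) g=1 f=6]; closed=[(5,1), (6,1)]

step 1: expand (5,1) (f=6, h=5) → closed; open now [(4,1) g=2 f=6, (5,0) g=2 f=8, (5,2) g=2 f=6, (6,0) g=1 f=8, (6,2) g=1 f=6]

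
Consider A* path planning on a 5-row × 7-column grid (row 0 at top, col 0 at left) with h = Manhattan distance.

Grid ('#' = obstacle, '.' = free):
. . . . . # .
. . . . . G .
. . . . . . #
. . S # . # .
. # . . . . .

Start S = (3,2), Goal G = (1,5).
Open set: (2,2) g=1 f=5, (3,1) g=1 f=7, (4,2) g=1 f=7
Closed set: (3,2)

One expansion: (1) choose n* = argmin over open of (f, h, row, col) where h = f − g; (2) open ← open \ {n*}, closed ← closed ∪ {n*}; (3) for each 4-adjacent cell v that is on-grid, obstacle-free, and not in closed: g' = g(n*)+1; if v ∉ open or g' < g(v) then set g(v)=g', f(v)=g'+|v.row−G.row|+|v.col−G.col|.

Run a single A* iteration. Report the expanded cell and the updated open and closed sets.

expanded=(2,2); open=[(1,2) g=2 f=5, (2,1) g=2 f=7, (2,3) g=2 f=5, (3,1) g=1 f=7, (4,2) g=1 f=7]; closed=[(2,2), (3,2)]

step 1: expand (2,2) (f=5, h=4) → closed; open now [(1,2) g=2 f=5, (2,1) g=2 f=7, (2,3) g=2 f=5, (3,1) g=1 f=7, (4,2) g=1 f=7]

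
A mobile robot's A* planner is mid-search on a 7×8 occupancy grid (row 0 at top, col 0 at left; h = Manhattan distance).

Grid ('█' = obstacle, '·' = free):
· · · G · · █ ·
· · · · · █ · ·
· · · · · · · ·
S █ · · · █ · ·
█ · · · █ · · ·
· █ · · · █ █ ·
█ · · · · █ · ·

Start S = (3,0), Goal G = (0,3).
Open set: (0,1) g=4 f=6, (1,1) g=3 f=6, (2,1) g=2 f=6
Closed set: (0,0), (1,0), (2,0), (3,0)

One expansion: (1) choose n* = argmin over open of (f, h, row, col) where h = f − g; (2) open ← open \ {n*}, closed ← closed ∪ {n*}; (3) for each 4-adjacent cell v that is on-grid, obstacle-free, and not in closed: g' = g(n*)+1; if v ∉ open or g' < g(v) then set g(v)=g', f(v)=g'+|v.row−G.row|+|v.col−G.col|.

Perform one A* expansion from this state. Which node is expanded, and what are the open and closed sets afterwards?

expanded=(0,1); open=[(0,2) g=5 f=6, (1,1) g=3 f=6, (2,1) g=2 f=6]; closed=[(0,0), (0,1), (1,0), (2,0), (3,0)]

step 1: expand (0,1) (f=6, h=2) → closed; open now [(0,2) g=5 f=6, (1,1) g=3 f=6, (2,1) g=2 f=6]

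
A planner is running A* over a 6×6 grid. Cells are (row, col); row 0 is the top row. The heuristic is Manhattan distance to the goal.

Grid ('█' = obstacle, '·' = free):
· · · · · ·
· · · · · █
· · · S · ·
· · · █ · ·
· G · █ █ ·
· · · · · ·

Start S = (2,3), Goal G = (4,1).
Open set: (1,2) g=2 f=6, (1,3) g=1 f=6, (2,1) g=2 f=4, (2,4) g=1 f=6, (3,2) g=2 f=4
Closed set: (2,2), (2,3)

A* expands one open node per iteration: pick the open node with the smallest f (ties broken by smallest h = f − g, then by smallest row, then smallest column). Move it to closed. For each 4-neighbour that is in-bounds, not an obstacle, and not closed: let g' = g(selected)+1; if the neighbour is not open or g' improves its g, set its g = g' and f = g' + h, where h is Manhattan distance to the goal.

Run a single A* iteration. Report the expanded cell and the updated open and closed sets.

expanded=(2,1); open=[(1,1) g=3 f=6, (1,2) g=2 f=6, (1,3) g=1 f=6, (2,0) g=3 f=6, (2,4) g=1 f=6, (3,1) g=3 f=4, (3,2) g=2 f=4]; closed=[(2,1), (2,2), (2,3)]

step 1: expand (2,1) (f=4, h=2) → closed; open now [(1,1) g=3 f=6, (1,2) g=2 f=6, (1,3) g=1 f=6, (2,0) g=3 f=6, (2,4) g=1 f=6, (3,1) g=3 f=4, (3,2) g=2 f=4]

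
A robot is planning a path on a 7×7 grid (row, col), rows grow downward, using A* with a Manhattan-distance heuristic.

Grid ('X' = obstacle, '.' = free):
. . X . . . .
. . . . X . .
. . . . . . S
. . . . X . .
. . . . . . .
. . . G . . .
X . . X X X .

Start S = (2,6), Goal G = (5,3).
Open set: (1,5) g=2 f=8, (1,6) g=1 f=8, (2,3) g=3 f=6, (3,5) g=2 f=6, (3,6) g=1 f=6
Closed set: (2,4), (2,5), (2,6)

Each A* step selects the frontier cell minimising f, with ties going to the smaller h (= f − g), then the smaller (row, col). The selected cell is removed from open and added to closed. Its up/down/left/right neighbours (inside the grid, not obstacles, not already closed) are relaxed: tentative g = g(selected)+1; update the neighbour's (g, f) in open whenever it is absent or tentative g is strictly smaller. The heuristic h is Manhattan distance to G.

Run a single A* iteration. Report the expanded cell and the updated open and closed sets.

step 1: expand (2,3) (f=6, h=3) → closed; open now [(1,3) g=4 f=8, (1,5) g=2 f=8, (1,6) g=1 f=8, (2,2) g=4 f=8, (3,3) g=4 f=6, (3,5) g=2 f=6, (3,6) g=1 f=6]

expanded=(2,3); open=[(1,3) g=4 f=8, (1,5) g=2 f=8, (1,6) g=1 f=8, (2,2) g=4 f=8, (3,3) g=4 f=6, (3,5) g=2 f=6, (3,6) g=1 f=6]; closed=[(2,3), (2,4), (2,5), (2,6)]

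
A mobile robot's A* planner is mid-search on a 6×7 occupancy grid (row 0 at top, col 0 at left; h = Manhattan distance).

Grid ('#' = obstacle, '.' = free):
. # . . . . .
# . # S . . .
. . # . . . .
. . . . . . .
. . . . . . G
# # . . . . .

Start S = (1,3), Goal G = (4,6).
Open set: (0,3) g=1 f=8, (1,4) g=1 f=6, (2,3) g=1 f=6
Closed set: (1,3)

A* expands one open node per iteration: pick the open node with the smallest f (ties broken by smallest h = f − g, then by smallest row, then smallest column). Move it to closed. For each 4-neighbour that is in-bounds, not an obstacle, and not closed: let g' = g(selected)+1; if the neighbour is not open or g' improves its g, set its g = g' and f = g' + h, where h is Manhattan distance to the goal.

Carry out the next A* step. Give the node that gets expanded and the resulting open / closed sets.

expanded=(1,4); open=[(0,3) g=1 f=8, (0,4) g=2 f=8, (1,5) g=2 f=6, (2,3) g=1 f=6, (2,4) g=2 f=6]; closed=[(1,3), (1,4)]

step 1: expand (1,4) (f=6, h=5) → closed; open now [(0,3) g=1 f=8, (0,4) g=2 f=8, (1,5) g=2 f=6, (2,3) g=1 f=6, (2,4) g=2 f=6]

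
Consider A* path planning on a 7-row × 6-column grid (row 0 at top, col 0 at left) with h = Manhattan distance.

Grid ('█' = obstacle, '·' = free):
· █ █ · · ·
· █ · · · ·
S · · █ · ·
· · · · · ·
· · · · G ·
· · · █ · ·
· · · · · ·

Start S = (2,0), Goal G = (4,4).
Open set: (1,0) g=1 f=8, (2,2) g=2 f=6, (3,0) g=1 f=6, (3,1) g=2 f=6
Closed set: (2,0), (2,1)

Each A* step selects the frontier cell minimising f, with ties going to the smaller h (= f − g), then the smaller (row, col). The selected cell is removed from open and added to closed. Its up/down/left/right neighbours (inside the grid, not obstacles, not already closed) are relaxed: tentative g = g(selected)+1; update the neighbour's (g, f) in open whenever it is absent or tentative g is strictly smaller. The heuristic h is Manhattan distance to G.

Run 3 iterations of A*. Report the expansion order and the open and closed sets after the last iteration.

step 1: expand (2,2) (f=6, h=4) → closed; open now [(1,0) g=1 f=8, (1,2) g=3 f=8, (3,0) g=1 f=6, (3,1) g=2 f=6, (3,2) g=3 f=6]
step 2: expand (3,2) (f=6, h=3) → closed; open now [(1,0) g=1 f=8, (1,2) g=3 f=8, (3,0) g=1 f=6, (3,1) g=2 f=6, (3,3) g=4 f=6, (4,2) g=4 f=6]
step 3: expand (3,3) (f=6, h=2) → closed; open now [(1,0) g=1 f=8, (1,2) g=3 f=8, (3,0) g=1 f=6, (3,1) g=2 f=6, (3,4) g=5 f=6, (4,2) g=4 f=6, (4,3) g=5 f=6]

order=[(2,2) → (3,2) → (3,3)]; open=[(1,0) g=1 f=8, (1,2) g=3 f=8, (3,0) g=1 f=6, (3,1) g=2 f=6, (3,4) g=5 f=6, (4,2) g=4 f=6, (4,3) g=5 f=6]; closed=[(2,0), (2,1), (2,2), (3,2), (3,3)]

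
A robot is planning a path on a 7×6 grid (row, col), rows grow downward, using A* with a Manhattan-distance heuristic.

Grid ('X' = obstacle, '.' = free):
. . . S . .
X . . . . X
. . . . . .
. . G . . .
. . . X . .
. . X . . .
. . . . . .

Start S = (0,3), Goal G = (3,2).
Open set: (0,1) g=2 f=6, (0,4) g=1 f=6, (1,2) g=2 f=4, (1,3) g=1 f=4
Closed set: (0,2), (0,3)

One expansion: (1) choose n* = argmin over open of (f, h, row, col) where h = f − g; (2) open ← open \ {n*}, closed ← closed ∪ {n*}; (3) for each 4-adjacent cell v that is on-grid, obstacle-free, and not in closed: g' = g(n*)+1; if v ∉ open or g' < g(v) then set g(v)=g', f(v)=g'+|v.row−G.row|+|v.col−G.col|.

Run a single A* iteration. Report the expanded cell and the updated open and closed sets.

expanded=(1,2); open=[(0,1) g=2 f=6, (0,4) g=1 f=6, (1,1) g=3 f=6, (1,3) g=1 f=4, (2,2) g=3 f=4]; closed=[(0,2), (0,3), (1,2)]

step 1: expand (1,2) (f=4, h=2) → closed; open now [(0,1) g=2 f=6, (0,4) g=1 f=6, (1,1) g=3 f=6, (1,3) g=1 f=4, (2,2) g=3 f=4]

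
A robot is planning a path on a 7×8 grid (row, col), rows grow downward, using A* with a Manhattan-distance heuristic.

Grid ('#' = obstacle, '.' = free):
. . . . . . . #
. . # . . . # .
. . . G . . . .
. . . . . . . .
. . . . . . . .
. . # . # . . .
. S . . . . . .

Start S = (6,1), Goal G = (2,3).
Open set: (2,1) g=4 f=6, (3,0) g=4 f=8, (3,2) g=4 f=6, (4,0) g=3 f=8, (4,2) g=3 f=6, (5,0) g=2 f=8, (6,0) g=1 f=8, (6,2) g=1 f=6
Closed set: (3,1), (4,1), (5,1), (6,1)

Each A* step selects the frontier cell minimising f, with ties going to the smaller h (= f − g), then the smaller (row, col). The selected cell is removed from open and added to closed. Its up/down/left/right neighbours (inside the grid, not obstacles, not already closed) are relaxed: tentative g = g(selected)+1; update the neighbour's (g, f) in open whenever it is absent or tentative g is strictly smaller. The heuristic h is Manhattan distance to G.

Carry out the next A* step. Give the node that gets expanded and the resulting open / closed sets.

expanded=(2,1); open=[(1,1) g=5 f=8, (2,0) g=5 f=8, (2,2) g=5 f=6, (3,0) g=4 f=8, (3,2) g=4 f=6, (4,0) g=3 f=8, (4,2) g=3 f=6, (5,0) g=2 f=8, (6,0) g=1 f=8, (6,2) g=1 f=6]; closed=[(2,1), (3,1), (4,1), (5,1), (6,1)]

step 1: expand (2,1) (f=6, h=2) → closed; open now [(1,1) g=5 f=8, (2,0) g=5 f=8, (2,2) g=5 f=6, (3,0) g=4 f=8, (3,2) g=4 f=6, (4,0) g=3 f=8, (4,2) g=3 f=6, (5,0) g=2 f=8, (6,0) g=1 f=8, (6,2) g=1 f=6]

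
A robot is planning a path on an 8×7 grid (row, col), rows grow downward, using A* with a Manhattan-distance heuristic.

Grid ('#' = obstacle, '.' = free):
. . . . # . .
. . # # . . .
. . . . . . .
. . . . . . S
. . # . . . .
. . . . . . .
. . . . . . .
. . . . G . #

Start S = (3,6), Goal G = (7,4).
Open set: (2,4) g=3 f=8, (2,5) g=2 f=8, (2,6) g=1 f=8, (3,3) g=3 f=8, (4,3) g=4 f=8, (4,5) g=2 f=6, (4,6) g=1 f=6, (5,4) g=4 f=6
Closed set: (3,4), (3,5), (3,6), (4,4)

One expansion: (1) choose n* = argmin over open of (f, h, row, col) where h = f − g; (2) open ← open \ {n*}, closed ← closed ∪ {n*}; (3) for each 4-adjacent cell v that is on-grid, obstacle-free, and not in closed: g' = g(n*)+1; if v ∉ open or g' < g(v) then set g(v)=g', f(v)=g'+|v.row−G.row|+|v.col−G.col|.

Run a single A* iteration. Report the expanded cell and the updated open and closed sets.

expanded=(5,4); open=[(2,4) g=3 f=8, (2,5) g=2 f=8, (2,6) g=1 f=8, (3,3) g=3 f=8, (4,3) g=4 f=8, (4,5) g=2 f=6, (4,6) g=1 f=6, (5,3) g=5 f=8, (5,5) g=5 f=8, (6,4) g=5 f=6]; closed=[(3,4), (3,5), (3,6), (4,4), (5,4)]

step 1: expand (5,4) (f=6, h=2) → closed; open now [(2,4) g=3 f=8, (2,5) g=2 f=8, (2,6) g=1 f=8, (3,3) g=3 f=8, (4,3) g=4 f=8, (4,5) g=2 f=6, (4,6) g=1 f=6, (5,3) g=5 f=8, (5,5) g=5 f=8, (6,4) g=5 f=6]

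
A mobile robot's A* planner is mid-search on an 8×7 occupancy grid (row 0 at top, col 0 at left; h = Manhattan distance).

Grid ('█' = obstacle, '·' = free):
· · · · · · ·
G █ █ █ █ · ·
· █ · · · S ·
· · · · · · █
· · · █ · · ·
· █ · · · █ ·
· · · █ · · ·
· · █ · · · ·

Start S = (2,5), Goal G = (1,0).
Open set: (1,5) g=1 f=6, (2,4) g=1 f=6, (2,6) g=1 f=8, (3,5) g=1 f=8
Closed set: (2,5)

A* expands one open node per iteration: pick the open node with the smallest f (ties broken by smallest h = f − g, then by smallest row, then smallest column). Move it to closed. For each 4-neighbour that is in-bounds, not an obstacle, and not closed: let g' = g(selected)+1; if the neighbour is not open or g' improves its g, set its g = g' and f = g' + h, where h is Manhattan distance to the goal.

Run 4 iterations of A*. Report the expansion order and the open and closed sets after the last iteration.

step 1: expand (1,5) (f=6, h=5) → closed; open now [(0,5) g=2 f=8, (1,6) g=2 f=8, (2,4) g=1 f=6, (2,6) g=1 f=8, (3,5) g=1 f=8]
step 2: expand (2,4) (f=6, h=5) → closed; open now [(0,5) g=2 f=8, (1,6) g=2 f=8, (2,3) g=2 f=6, (2,6) g=1 f=8, (3,4) g=2 f=8, (3,5) g=1 f=8]
step 3: expand (2,3) (f=6, h=4) → closed; open now [(0,5) g=2 f=8, (1,6) g=2 f=8, (2,2) g=3 f=6, (2,6) g=1 f=8, (3,3) g=3 f=8, (3,4) g=2 f=8, (3,5) g=1 f=8]
step 4: expand (2,2) (f=6, h=3) → closed; open now [(0,5) g=2 f=8, (1,6) g=2 f=8, (2,6) g=1 f=8, (3,2) g=4 f=8, (3,3) g=3 f=8, (3,4) g=2 f=8, (3,5) g=1 f=8]

order=[(1,5) → (2,4) → (2,3) → (2,2)]; open=[(0,5) g=2 f=8, (1,6) g=2 f=8, (2,6) g=1 f=8, (3,2) g=4 f=8, (3,3) g=3 f=8, (3,4) g=2 f=8, (3,5) g=1 f=8]; closed=[(1,5), (2,2), (2,3), (2,4), (2,5)]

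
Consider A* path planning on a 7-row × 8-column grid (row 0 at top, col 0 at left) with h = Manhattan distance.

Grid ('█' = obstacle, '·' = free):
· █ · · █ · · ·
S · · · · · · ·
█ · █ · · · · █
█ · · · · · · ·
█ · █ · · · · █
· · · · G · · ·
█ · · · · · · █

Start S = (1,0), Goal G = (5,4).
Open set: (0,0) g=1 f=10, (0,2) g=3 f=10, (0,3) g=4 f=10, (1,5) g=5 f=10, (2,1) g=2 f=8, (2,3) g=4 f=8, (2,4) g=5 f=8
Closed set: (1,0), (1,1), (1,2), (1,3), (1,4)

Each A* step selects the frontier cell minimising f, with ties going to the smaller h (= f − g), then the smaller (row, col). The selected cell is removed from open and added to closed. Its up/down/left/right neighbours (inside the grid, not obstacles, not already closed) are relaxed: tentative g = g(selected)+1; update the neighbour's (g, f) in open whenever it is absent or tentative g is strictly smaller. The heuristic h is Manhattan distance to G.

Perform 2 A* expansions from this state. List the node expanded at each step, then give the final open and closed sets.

step 1: expand (2,4) (f=8, h=3) → closed; open now [(0,0) g=1 f=10, (0,2) g=3 f=10, (0,3) g=4 f=10, (1,5) g=5 f=10, (2,1) g=2 f=8, (2,3) g=4 f=8, (2,5) g=6 f=10, (3,4) g=6 f=8]
step 2: expand (3,4) (f=8, h=2) → closed; open now [(0,0) g=1 f=10, (0,2) g=3 f=10, (0,3) g=4 f=10, (1,5) g=5 f=10, (2,1) g=2 f=8, (2,3) g=4 f=8, (2,5) g=6 f=10, (3,3) g=7 f=10, (3,5) g=7 f=10, (4,4) g=7 f=8]

order=[(2,4) → (3,4)]; open=[(0,0) g=1 f=10, (0,2) g=3 f=10, (0,3) g=4 f=10, (1,5) g=5 f=10, (2,1) g=2 f=8, (2,3) g=4 f=8, (2,5) g=6 f=10, (3,3) g=7 f=10, (3,5) g=7 f=10, (4,4) g=7 f=8]; closed=[(1,0), (1,1), (1,2), (1,3), (1,4), (2,4), (3,4)]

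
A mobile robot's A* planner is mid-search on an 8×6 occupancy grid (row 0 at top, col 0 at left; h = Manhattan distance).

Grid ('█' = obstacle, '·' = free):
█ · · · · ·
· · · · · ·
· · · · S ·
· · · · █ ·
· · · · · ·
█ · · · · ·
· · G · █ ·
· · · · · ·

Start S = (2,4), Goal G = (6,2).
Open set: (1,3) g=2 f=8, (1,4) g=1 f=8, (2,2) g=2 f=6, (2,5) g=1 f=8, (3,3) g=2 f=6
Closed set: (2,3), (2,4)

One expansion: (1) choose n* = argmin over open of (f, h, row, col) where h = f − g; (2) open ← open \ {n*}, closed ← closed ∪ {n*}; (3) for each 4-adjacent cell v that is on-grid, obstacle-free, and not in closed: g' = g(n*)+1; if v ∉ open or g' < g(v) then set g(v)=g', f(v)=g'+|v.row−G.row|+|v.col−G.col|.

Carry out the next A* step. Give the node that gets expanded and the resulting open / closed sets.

step 1: expand (2,2) (f=6, h=4) → closed; open now [(1,2) g=3 f=8, (1,3) g=2 f=8, (1,4) g=1 f=8, (2,1) g=3 f=8, (2,5) g=1 f=8, (3,2) g=3 f=6, (3,3) g=2 f=6]

expanded=(2,2); open=[(1,2) g=3 f=8, (1,3) g=2 f=8, (1,4) g=1 f=8, (2,1) g=3 f=8, (2,5) g=1 f=8, (3,2) g=3 f=6, (3,3) g=2 f=6]; closed=[(2,2), (2,3), (2,4)]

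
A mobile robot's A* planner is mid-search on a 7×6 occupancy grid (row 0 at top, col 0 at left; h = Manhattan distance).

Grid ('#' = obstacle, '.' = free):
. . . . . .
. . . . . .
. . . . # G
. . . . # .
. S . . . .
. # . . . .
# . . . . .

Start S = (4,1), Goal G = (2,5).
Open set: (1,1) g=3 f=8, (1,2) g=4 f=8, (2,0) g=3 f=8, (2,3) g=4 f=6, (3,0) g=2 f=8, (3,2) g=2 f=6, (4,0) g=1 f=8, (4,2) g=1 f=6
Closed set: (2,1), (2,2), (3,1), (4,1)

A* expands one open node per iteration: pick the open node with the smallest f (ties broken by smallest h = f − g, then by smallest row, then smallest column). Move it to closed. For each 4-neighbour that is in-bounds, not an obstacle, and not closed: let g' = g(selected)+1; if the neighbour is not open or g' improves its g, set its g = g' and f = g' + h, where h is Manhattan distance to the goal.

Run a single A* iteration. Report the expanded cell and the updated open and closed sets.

expanded=(2,3); open=[(1,1) g=3 f=8, (1,2) g=4 f=8, (1,3) g=5 f=8, (2,0) g=3 f=8, (3,0) g=2 f=8, (3,2) g=2 f=6, (3,3) g=5 f=8, (4,0) g=1 f=8, (4,2) g=1 f=6]; closed=[(2,1), (2,2), (2,3), (3,1), (4,1)]

step 1: expand (2,3) (f=6, h=2) → closed; open now [(1,1) g=3 f=8, (1,2) g=4 f=8, (1,3) g=5 f=8, (2,0) g=3 f=8, (3,0) g=2 f=8, (3,2) g=2 f=6, (3,3) g=5 f=8, (4,0) g=1 f=8, (4,2) g=1 f=6]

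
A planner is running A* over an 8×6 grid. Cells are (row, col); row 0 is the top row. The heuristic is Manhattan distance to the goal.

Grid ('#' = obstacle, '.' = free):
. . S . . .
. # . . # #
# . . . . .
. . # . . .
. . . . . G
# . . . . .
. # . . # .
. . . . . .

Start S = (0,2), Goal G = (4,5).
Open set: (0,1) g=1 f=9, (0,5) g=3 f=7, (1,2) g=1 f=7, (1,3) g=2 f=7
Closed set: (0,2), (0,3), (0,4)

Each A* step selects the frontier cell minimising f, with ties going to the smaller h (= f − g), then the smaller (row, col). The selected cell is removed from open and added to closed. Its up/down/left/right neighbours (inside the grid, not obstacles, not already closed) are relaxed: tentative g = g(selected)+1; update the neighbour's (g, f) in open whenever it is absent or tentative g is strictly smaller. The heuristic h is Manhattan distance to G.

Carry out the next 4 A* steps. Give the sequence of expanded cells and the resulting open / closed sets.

step 1: expand (0,5) (f=7, h=4) → closed; open now [(0,1) g=1 f=9, (1,2) g=1 f=7, (1,3) g=2 f=7]
step 2: expand (1,3) (f=7, h=5) → closed; open now [(0,1) g=1 f=9, (1,2) g=1 f=7, (2,3) g=3 f=7]
step 3: expand (2,3) (f=7, h=4) → closed; open now [(0,1) g=1 f=9, (1,2) g=1 f=7, (2,2) g=4 f=9, (2,4) g=4 f=7, (3,3) g=4 f=7]
step 4: expand (2,4) (f=7, h=3) → closed; open now [(0,1) g=1 f=9, (1,2) g=1 f=7, (2,2) g=4 f=9, (2,5) g=5 f=7, (3,3) g=4 f=7, (3,4) g=5 f=7]

order=[(0,5) → (1,3) → (2,3) → (2,4)]; open=[(0,1) g=1 f=9, (1,2) g=1 f=7, (2,2) g=4 f=9, (2,5) g=5 f=7, (3,3) g=4 f=7, (3,4) g=5 f=7]; closed=[(0,2), (0,3), (0,4), (0,5), (1,3), (2,3), (2,4)]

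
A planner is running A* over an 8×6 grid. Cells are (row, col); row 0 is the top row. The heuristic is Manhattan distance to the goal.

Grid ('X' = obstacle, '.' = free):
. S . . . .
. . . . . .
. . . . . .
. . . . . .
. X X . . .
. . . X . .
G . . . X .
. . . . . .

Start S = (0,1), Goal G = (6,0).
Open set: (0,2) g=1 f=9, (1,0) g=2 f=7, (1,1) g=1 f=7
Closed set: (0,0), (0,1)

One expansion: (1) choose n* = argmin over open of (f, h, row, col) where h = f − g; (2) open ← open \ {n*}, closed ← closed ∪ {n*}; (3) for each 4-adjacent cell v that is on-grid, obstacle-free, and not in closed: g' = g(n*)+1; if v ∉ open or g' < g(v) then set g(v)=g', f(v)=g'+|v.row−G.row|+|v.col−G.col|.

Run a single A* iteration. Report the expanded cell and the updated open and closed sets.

expanded=(1,0); open=[(0,2) g=1 f=9, (1,1) g=1 f=7, (2,0) g=3 f=7]; closed=[(0,0), (0,1), (1,0)]

step 1: expand (1,0) (f=7, h=5) → closed; open now [(0,2) g=1 f=9, (1,1) g=1 f=7, (2,0) g=3 f=7]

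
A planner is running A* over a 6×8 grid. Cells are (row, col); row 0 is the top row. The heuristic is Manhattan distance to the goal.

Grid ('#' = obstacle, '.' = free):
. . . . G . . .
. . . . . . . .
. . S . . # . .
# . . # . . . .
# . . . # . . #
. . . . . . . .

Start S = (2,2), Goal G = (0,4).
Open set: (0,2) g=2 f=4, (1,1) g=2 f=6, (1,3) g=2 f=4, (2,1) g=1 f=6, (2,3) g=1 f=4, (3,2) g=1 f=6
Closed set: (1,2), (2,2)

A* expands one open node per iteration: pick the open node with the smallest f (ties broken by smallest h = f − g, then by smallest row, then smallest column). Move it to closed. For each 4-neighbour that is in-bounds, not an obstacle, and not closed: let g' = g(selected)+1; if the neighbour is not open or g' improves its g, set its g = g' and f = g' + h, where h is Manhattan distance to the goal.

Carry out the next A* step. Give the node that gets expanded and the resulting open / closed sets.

expanded=(0,2); open=[(0,1) g=3 f=6, (0,3) g=3 f=4, (1,1) g=2 f=6, (1,3) g=2 f=4, (2,1) g=1 f=6, (2,3) g=1 f=4, (3,2) g=1 f=6]; closed=[(0,2), (1,2), (2,2)]

step 1: expand (0,2) (f=4, h=2) → closed; open now [(0,1) g=3 f=6, (0,3) g=3 f=4, (1,1) g=2 f=6, (1,3) g=2 f=4, (2,1) g=1 f=6, (2,3) g=1 f=4, (3,2) g=1 f=6]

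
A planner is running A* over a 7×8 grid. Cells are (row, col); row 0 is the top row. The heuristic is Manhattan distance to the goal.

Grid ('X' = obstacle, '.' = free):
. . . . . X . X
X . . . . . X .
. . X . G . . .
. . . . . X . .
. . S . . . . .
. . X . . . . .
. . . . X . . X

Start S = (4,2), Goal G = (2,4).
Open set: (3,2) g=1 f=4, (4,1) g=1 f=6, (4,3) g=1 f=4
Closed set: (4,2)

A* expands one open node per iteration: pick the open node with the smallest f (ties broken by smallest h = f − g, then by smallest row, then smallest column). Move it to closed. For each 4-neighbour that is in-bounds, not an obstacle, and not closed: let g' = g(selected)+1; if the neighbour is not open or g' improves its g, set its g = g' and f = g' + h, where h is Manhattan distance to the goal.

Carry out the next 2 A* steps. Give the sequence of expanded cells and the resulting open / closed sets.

step 1: expand (3,2) (f=4, h=3) → closed; open now [(3,1) g=2 f=6, (3,3) g=2 f=4, (4,1) g=1 f=6, (4,3) g=1 f=4]
step 2: expand (3,3) (f=4, h=2) → closed; open now [(2,3) g=3 f=4, (3,1) g=2 f=6, (3,4) g=3 f=4, (4,1) g=1 f=6, (4,3) g=1 f=4]

order=[(3,2) → (3,3)]; open=[(2,3) g=3 f=4, (3,1) g=2 f=6, (3,4) g=3 f=4, (4,1) g=1 f=6, (4,3) g=1 f=4]; closed=[(3,2), (3,3), (4,2)]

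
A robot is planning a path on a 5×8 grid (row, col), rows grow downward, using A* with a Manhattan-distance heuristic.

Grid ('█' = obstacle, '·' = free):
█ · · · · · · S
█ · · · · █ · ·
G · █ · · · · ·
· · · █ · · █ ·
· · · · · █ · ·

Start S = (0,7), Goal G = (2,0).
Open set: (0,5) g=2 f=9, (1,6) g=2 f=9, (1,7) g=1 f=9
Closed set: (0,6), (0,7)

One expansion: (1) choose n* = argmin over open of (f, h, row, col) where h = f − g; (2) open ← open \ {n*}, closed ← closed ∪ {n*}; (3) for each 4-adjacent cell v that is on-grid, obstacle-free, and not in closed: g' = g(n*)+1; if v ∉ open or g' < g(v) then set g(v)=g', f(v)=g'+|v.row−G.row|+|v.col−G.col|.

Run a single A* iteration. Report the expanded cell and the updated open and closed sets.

step 1: expand (0,5) (f=9, h=7) → closed; open now [(0,4) g=3 f=9, (1,6) g=2 f=9, (1,7) g=1 f=9]

expanded=(0,5); open=[(0,4) g=3 f=9, (1,6) g=2 f=9, (1,7) g=1 f=9]; closed=[(0,5), (0,6), (0,7)]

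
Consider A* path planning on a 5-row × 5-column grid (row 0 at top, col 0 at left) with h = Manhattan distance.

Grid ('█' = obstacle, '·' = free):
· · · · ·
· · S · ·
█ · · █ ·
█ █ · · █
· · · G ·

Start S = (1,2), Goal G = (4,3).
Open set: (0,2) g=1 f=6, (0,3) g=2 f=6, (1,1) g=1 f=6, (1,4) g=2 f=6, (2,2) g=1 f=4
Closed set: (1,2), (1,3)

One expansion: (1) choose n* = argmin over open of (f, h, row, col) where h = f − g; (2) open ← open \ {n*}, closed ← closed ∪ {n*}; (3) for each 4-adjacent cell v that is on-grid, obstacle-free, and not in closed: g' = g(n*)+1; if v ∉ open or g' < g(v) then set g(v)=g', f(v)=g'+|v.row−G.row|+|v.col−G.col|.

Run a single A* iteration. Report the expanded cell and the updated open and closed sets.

step 1: expand (2,2) (f=4, h=3) → closed; open now [(0,2) g=1 f=6, (0,3) g=2 f=6, (1,1) g=1 f=6, (1,4) g=2 f=6, (2,1) g=2 f=6, (3,2) g=2 f=4]

expanded=(2,2); open=[(0,2) g=1 f=6, (0,3) g=2 f=6, (1,1) g=1 f=6, (1,4) g=2 f=6, (2,1) g=2 f=6, (3,2) g=2 f=4]; closed=[(1,2), (1,3), (2,2)]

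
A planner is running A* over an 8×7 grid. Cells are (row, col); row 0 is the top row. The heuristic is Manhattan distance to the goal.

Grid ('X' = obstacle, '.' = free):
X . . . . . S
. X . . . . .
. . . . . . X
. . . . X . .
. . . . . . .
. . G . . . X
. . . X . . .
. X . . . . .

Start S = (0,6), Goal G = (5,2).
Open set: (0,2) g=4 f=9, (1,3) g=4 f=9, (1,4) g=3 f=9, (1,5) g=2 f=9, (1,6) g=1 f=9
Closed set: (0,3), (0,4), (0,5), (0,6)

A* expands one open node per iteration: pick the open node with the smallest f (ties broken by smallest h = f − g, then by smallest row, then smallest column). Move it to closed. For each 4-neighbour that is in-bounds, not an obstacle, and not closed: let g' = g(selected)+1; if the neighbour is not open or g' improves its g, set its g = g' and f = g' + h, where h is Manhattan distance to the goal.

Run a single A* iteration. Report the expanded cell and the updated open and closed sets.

step 1: expand (0,2) (f=9, h=5) → closed; open now [(0,1) g=5 f=11, (1,2) g=5 f=9, (1,3) g=4 f=9, (1,4) g=3 f=9, (1,5) g=2 f=9, (1,6) g=1 f=9]

expanded=(0,2); open=[(0,1) g=5 f=11, (1,2) g=5 f=9, (1,3) g=4 f=9, (1,4) g=3 f=9, (1,5) g=2 f=9, (1,6) g=1 f=9]; closed=[(0,2), (0,3), (0,4), (0,5), (0,6)]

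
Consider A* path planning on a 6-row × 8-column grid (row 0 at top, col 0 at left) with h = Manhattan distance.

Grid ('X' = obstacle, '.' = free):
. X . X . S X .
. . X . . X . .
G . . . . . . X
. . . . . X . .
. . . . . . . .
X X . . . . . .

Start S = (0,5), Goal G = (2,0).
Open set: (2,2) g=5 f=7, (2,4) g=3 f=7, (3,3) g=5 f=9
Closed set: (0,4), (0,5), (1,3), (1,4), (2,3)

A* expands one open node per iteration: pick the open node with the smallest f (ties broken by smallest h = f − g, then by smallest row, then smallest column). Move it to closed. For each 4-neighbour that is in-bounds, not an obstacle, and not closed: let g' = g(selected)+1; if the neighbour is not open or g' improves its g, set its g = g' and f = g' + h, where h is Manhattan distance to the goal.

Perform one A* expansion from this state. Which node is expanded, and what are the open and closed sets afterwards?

step 1: expand (2,2) (f=7, h=2) → closed; open now [(2,1) g=6 f=7, (2,4) g=3 f=7, (3,2) g=6 f=9, (3,3) g=5 f=9]

expanded=(2,2); open=[(2,1) g=6 f=7, (2,4) g=3 f=7, (3,2) g=6 f=9, (3,3) g=5 f=9]; closed=[(0,4), (0,5), (1,3), (1,4), (2,2), (2,3)]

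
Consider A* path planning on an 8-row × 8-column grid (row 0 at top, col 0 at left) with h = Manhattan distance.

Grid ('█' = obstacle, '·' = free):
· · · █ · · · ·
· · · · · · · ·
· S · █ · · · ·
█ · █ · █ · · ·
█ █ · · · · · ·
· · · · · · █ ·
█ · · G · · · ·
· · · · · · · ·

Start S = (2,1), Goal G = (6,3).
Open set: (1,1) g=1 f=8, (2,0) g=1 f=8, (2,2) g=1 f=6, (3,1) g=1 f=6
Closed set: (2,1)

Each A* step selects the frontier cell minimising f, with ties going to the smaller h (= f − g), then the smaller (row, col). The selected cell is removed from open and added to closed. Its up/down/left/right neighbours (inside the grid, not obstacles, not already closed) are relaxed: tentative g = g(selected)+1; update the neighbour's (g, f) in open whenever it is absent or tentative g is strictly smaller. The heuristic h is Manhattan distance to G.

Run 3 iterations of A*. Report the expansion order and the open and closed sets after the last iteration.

step 1: expand (2,2) (f=6, h=5) → closed; open now [(1,1) g=1 f=8, (1,2) g=2 f=8, (2,0) g=1 f=8, (3,1) g=1 f=6]
step 2: expand (3,1) (f=6, h=5) → closed; open now [(1,1) g=1 f=8, (1,2) g=2 f=8, (2,0) g=1 f=8]
step 3: expand (1,2) (f=8, h=6) → closed; open now [(0,2) g=3 f=10, (1,1) g=1 f=8, (1,3) g=3 f=8, (2,0) g=1 f=8]

order=[(2,2) → (3,1) → (1,2)]; open=[(0,2) g=3 f=10, (1,1) g=1 f=8, (1,3) g=3 f=8, (2,0) g=1 f=8]; closed=[(1,2), (2,1), (2,2), (3,1)]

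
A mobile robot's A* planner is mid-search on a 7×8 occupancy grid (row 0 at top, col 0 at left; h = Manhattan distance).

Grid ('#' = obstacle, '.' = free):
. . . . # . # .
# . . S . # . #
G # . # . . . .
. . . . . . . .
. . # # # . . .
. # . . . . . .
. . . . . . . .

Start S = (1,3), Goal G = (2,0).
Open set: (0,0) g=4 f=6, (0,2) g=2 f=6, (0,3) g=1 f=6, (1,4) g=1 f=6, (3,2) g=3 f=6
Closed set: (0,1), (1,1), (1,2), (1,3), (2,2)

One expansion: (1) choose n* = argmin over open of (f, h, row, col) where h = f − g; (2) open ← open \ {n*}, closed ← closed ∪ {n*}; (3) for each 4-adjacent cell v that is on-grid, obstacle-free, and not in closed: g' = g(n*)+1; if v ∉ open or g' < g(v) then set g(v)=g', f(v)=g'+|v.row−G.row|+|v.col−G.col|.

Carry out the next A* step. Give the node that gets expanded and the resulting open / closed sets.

step 1: expand (0,0) (f=6, h=2) → closed; open now [(0,2) g=2 f=6, (0,3) g=1 f=6, (1,4) g=1 f=6, (3,2) g=3 f=6]

expanded=(0,0); open=[(0,2) g=2 f=6, (0,3) g=1 f=6, (1,4) g=1 f=6, (3,2) g=3 f=6]; closed=[(0,0), (0,1), (1,1), (1,2), (1,3), (2,2)]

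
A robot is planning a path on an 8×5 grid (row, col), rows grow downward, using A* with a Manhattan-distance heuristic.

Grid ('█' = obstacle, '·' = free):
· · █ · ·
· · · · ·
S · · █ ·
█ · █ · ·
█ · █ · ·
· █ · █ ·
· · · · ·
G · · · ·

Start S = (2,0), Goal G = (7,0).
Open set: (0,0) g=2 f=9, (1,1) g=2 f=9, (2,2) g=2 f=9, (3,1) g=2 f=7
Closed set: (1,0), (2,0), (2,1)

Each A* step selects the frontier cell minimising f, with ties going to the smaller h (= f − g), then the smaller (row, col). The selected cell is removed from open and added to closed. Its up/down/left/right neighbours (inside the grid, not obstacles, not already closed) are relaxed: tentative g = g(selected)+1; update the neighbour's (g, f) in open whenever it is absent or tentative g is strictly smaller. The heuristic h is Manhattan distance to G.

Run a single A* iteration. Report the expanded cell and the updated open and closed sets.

step 1: expand (3,1) (f=7, h=5) → closed; open now [(0,0) g=2 f=9, (1,1) g=2 f=9, (2,2) g=2 f=9, (4,1) g=3 f=7]

expanded=(3,1); open=[(0,0) g=2 f=9, (1,1) g=2 f=9, (2,2) g=2 f=9, (4,1) g=3 f=7]; closed=[(1,0), (2,0), (2,1), (3,1)]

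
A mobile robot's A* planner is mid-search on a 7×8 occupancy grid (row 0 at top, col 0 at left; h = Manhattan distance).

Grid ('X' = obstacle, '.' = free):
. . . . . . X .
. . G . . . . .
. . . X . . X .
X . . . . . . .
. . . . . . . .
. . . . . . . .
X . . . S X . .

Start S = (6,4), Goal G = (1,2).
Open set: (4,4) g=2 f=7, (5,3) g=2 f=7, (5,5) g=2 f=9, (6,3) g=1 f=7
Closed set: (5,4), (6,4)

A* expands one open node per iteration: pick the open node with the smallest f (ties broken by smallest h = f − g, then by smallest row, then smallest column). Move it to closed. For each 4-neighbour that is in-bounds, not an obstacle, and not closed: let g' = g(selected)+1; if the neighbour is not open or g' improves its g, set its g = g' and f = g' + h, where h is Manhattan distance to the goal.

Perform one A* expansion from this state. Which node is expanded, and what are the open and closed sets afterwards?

step 1: expand (4,4) (f=7, h=5) → closed; open now [(3,4) g=3 f=7, (4,3) g=3 f=7, (4,5) g=3 f=9, (5,3) g=2 f=7, (5,5) g=2 f=9, (6,3) g=1 f=7]

expanded=(4,4); open=[(3,4) g=3 f=7, (4,3) g=3 f=7, (4,5) g=3 f=9, (5,3) g=2 f=7, (5,5) g=2 f=9, (6,3) g=1 f=7]; closed=[(4,4), (5,4), (6,4)]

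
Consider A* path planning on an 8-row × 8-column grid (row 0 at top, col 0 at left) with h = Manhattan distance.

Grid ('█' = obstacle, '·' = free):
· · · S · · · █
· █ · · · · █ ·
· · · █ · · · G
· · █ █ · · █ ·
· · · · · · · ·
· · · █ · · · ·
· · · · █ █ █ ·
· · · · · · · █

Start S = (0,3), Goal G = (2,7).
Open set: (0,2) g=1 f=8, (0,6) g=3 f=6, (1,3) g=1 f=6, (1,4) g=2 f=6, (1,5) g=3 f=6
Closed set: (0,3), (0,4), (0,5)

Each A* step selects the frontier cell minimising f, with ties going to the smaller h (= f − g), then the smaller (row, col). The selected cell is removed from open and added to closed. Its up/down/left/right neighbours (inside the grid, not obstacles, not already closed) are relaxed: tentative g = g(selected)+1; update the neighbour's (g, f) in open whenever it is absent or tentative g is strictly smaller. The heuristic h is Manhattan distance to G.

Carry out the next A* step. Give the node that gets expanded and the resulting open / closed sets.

expanded=(0,6); open=[(0,2) g=1 f=8, (1,3) g=1 f=6, (1,4) g=2 f=6, (1,5) g=3 f=6]; closed=[(0,3), (0,4), (0,5), (0,6)]

step 1: expand (0,6) (f=6, h=3) → closed; open now [(0,2) g=1 f=8, (1,3) g=1 f=6, (1,4) g=2 f=6, (1,5) g=3 f=6]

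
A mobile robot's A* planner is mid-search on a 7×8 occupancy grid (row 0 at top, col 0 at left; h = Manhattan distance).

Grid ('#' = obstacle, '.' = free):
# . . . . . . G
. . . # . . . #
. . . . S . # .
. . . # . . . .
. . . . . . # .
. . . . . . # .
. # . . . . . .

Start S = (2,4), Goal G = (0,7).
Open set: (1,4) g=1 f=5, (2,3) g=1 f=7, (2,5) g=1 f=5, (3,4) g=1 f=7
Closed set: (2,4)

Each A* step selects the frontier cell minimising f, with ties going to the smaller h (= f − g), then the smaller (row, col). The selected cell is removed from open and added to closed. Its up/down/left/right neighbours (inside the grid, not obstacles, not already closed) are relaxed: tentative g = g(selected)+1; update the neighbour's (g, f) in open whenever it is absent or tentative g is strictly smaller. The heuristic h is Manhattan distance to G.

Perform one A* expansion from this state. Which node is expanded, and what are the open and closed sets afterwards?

step 1: expand (1,4) (f=5, h=4) → closed; open now [(0,4) g=2 f=5, (1,5) g=2 f=5, (2,3) g=1 f=7, (2,5) g=1 f=5, (3,4) g=1 f=7]

expanded=(1,4); open=[(0,4) g=2 f=5, (1,5) g=2 f=5, (2,3) g=1 f=7, (2,5) g=1 f=5, (3,4) g=1 f=7]; closed=[(1,4), (2,4)]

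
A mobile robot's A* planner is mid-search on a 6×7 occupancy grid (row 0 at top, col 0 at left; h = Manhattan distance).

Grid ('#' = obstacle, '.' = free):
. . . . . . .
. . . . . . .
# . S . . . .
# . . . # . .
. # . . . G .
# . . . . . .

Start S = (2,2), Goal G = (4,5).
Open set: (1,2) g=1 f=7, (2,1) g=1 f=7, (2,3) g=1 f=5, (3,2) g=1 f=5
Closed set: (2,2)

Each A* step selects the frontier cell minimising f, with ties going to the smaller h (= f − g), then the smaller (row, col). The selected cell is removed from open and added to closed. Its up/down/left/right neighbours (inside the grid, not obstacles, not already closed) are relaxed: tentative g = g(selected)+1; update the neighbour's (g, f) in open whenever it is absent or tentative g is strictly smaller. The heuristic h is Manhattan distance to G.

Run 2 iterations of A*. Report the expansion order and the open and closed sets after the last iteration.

order=[(2,3) → (2,4)]; open=[(1,2) g=1 f=7, (1,3) g=2 f=7, (1,4) g=3 f=7, (2,1) g=1 f=7, (2,5) g=3 f=5, (3,2) g=1 f=5, (3,3) g=2 f=5]; closed=[(2,2), (2,3), (2,4)]

step 1: expand (2,3) (f=5, h=4) → closed; open now [(1,2) g=1 f=7, (1,3) g=2 f=7, (2,1) g=1 f=7, (2,4) g=2 f=5, (3,2) g=1 f=5, (3,3) g=2 f=5]
step 2: expand (2,4) (f=5, h=3) → closed; open now [(1,2) g=1 f=7, (1,3) g=2 f=7, (1,4) g=3 f=7, (2,1) g=1 f=7, (2,5) g=3 f=5, (3,2) g=1 f=5, (3,3) g=2 f=5]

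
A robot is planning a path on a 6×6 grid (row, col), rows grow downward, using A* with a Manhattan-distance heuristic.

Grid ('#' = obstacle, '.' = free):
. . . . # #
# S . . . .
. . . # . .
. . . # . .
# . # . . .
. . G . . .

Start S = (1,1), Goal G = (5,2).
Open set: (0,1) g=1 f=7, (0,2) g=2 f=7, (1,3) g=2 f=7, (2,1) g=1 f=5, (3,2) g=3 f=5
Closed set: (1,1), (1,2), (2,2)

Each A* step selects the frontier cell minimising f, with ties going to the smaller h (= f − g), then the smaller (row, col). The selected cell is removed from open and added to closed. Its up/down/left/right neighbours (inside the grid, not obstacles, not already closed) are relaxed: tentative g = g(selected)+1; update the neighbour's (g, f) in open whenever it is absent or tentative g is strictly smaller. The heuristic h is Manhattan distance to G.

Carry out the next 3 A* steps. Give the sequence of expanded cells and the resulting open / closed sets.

order=[(3,2) → (2,1) → (3,1)]; open=[(0,1) g=1 f=7, (0,2) g=2 f=7, (1,3) g=2 f=7, (2,0) g=2 f=7, (3,0) g=3 f=7, (4,1) g=3 f=5]; closed=[(1,1), (1,2), (2,1), (2,2), (3,1), (3,2)]

step 1: expand (3,2) (f=5, h=2) → closed; open now [(0,1) g=1 f=7, (0,2) g=2 f=7, (1,3) g=2 f=7, (2,1) g=1 f=5, (3,1) g=4 f=7]
step 2: expand (2,1) (f=5, h=4) → closed; open now [(0,1) g=1 f=7, (0,2) g=2 f=7, (1,3) g=2 f=7, (2,0) g=2 f=7, (3,1) g=2 f=5]
step 3: expand (3,1) (f=5, h=3) → closed; open now [(0,1) g=1 f=7, (0,2) g=2 f=7, (1,3) g=2 f=7, (2,0) g=2 f=7, (3,0) g=3 f=7, (4,1) g=3 f=5]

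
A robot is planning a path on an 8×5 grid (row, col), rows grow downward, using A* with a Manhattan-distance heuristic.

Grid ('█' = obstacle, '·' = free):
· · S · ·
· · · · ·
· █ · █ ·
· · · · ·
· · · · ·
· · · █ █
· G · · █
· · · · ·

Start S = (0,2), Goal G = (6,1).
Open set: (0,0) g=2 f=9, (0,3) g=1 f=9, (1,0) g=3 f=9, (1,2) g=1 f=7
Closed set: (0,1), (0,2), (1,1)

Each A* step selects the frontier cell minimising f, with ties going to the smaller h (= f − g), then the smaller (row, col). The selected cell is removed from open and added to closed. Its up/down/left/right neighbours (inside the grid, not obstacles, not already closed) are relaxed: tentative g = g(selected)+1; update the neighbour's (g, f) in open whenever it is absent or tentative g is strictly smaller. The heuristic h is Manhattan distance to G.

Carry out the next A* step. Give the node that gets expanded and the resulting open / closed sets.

step 1: expand (1,2) (f=7, h=6) → closed; open now [(0,0) g=2 f=9, (0,3) g=1 f=9, (1,0) g=3 f=9, (1,3) g=2 f=9, (2,2) g=2 f=7]

expanded=(1,2); open=[(0,0) g=2 f=9, (0,3) g=1 f=9, (1,0) g=3 f=9, (1,3) g=2 f=9, (2,2) g=2 f=7]; closed=[(0,1), (0,2), (1,1), (1,2)]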